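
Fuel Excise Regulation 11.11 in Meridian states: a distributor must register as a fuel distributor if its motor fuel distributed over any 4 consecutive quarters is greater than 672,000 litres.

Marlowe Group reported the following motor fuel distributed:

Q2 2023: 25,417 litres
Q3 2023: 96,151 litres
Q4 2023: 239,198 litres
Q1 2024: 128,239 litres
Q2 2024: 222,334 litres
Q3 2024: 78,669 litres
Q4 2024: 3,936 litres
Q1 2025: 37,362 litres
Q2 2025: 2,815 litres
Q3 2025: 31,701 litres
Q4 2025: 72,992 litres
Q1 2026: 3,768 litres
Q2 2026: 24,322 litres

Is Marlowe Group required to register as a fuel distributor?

Yes

Q2 2023–Q1 2024: 25,417 litres + 96,151 litres + 239,198 litres + 128,239 litres = 489,005 litres (under)
Q3 2023–Q2 2024: 96,151 litres + 239,198 litres + 128,239 litres + 222,334 litres = 685,922 litres (over)
Q4 2023–Q3 2024: 239,198 litres + 128,239 litres + 222,334 litres + 78,669 litres = 668,440 litres (under)
Q1 2024–Q4 2024: 128,239 litres + 222,334 litres + 78,669 litres + 3,936 litres = 433,178 litres (under)
Q2 2024–Q1 2025: 222,334 litres + 78,669 litres + 3,936 litres + 37,362 litres = 342,301 litres (under)
Q3 2024–Q2 2025: 78,669 litres + 3,936 litres + 37,362 litres + 2,815 litres = 122,782 litres (under)
Q4 2024–Q3 2025: 3,936 litres + 37,362 litres + 2,815 litres + 31,701 litres = 75,814 litres (under)
Q1 2025–Q4 2025: 37,362 litres + 2,815 litres + 31,701 litres + 72,992 litres = 144,870 litres (under)
Q2 2025–Q1 2026: 2,815 litres + 31,701 litres + 72,992 litres + 3,768 litres = 111,276 litres (under)
Q3 2025–Q2 2026: 31,701 litres + 72,992 litres + 3,768 litres + 24,322 litres = 132,783 litres (under)
At least one window exceeds 672,000 litres.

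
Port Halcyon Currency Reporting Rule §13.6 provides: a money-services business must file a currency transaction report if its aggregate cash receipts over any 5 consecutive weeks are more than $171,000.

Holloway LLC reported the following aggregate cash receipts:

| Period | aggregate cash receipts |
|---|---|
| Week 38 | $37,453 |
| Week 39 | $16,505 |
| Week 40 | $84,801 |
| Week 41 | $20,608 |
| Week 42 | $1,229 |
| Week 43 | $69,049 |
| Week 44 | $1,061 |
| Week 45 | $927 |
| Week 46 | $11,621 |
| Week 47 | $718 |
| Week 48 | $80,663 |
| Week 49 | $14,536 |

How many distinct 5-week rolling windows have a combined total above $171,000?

2

Week 38–Week 42: $37,453 + $16,505 + $84,801 + $20,608 + $1,229 = $160,596 (under)
Week 39–Week 43: $16,505 + $84,801 + $20,608 + $1,229 + $69,049 = $192,192 (over)
Week 40–Week 44: $84,801 + $20,608 + $1,229 + $69,049 + $1,061 = $176,748 (over)
Week 41–Week 45: $20,608 + $1,229 + $69,049 + $1,061 + $927 = $92,874 (under)
Week 42–Week 46: $1,229 + $69,049 + $1,061 + $927 + $11,621 = $83,887 (under)
Week 43–Week 47: $69,049 + $1,061 + $927 + $11,621 + $718 = $83,376 (under)
Week 44–Week 48: $1,061 + $927 + $11,621 + $718 + $80,663 = $94,990 (under)
Week 45–Week 49: $927 + $11,621 + $718 + $80,663 + $14,536 = $108,465 (under)
2 windows exceed the threshold.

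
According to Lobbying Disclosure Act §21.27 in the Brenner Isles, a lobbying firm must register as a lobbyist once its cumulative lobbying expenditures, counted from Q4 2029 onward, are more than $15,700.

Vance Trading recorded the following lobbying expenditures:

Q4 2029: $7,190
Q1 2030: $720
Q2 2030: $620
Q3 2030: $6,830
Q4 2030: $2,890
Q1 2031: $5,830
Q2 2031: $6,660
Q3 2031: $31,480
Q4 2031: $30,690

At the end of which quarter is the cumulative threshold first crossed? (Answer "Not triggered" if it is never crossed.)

Through Q4 2029: $7,190
Through Q1 2030: $7,910
Through Q2 2030: $8,530
Through Q3 2030: $15,360
Through Q4 2030: $18,250 ← exceeds threshold

Q4 2030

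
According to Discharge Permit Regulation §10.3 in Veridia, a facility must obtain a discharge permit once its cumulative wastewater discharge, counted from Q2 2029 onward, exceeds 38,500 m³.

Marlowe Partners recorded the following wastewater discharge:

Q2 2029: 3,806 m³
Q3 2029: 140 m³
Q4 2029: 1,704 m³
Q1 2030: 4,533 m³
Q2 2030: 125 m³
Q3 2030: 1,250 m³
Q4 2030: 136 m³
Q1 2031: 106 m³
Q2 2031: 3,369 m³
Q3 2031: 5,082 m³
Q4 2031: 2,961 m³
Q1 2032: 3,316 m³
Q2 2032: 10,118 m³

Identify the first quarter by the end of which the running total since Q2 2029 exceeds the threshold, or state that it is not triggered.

Through Q2 2029: 3,806 m³
Through Q3 2029: 3,946 m³
Through Q4 2029: 5,650 m³
Through Q1 2030: 10,183 m³
Through Q2 2030: 10,308 m³
Through Q3 2030: 11,558 m³
Through Q4 2030: 11,694 m³
Through Q1 2031: 11,800 m³
Through Q2 2031: 15,169 m³
Through Q3 2031: 20,251 m³
Through Q4 2031: 23,212 m³
Through Q1 2032: 26,528 m³
Through Q2 2032: 36,646 m³
Final cumulative total 36,646 m³ ≤ 38,500 m³; the threshold is never exceeded.

Not triggered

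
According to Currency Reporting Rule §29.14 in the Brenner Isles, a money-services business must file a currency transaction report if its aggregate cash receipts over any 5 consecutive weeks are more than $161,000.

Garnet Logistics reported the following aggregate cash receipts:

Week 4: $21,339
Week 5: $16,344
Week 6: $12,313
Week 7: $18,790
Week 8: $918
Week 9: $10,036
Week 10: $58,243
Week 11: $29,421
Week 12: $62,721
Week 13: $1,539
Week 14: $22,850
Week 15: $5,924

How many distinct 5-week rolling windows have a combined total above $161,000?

3

Week 4–Week 8: $21,339 + $16,344 + $12,313 + $18,790 + $918 = $69,704 (under)
Week 5–Week 9: $16,344 + $12,313 + $18,790 + $918 + $10,036 = $58,401 (under)
Week 6–Week 10: $12,313 + $18,790 + $918 + $10,036 + $58,243 = $100,300 (under)
Week 7–Week 11: $18,790 + $918 + $10,036 + $58,243 + $29,421 = $117,408 (under)
Week 8–Week 12: $918 + $10,036 + $58,243 + $29,421 + $62,721 = $161,339 (over)
Week 9–Week 13: $10,036 + $58,243 + $29,421 + $62,721 + $1,539 = $161,960 (over)
Week 10–Week 14: $58,243 + $29,421 + $62,721 + $1,539 + $22,850 = $174,774 (over)
Week 11–Week 15: $29,421 + $62,721 + $1,539 + $22,850 + $5,924 = $122,455 (under)
3 windows exceed the threshold.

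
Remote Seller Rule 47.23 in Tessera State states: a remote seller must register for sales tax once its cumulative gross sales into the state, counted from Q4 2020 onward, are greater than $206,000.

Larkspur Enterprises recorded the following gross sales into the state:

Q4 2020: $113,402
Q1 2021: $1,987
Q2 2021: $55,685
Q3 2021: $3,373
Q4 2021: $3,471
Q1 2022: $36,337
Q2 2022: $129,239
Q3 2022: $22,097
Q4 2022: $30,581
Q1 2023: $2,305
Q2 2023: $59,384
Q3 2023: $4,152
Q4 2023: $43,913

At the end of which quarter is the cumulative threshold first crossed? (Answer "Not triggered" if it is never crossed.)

Through Q4 2020: $113,402
Through Q1 2021: $115,389
Through Q2 2021: $171,074
Through Q3 2021: $174,447
Through Q4 2021: $177,918
Through Q1 2022: $214,255 ← exceeds threshold

Q1 2022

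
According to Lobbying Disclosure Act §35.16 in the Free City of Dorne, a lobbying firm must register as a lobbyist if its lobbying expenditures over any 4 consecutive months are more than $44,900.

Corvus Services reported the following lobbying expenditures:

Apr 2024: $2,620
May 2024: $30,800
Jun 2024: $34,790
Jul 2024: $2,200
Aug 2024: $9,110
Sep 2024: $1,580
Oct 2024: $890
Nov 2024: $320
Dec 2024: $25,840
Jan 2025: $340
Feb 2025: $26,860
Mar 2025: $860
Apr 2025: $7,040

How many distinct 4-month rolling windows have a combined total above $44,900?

Apr 2024–Jul 2024: $2,620 + $30,800 + $34,790 + $2,200 = $70,410 (over)
May 2024–Aug 2024: $30,800 + $34,790 + $2,200 + $9,110 = $76,900 (over)
Jun 2024–Sep 2024: $34,790 + $2,200 + $9,110 + $1,580 = $47,680 (over)
Jul 2024–Oct 2024: $2,200 + $9,110 + $1,580 + $890 = $13,780 (under)
Aug 2024–Nov 2024: $9,110 + $1,580 + $890 + $320 = $11,900 (under)
Sep 2024–Dec 2024: $1,580 + $890 + $320 + $25,840 = $28,630 (under)
Oct 2024–Jan 2025: $890 + $320 + $25,840 + $340 = $27,390 (under)
Nov 2024–Feb 2025: $320 + $25,840 + $340 + $26,860 = $53,360 (over)
Dec 2024–Mar 2025: $25,840 + $340 + $26,860 + $860 = $53,900 (over)
Jan 2025–Apr 2025: $340 + $26,860 + $860 + $7,040 = $35,100 (under)
5 windows exceed the threshold.

5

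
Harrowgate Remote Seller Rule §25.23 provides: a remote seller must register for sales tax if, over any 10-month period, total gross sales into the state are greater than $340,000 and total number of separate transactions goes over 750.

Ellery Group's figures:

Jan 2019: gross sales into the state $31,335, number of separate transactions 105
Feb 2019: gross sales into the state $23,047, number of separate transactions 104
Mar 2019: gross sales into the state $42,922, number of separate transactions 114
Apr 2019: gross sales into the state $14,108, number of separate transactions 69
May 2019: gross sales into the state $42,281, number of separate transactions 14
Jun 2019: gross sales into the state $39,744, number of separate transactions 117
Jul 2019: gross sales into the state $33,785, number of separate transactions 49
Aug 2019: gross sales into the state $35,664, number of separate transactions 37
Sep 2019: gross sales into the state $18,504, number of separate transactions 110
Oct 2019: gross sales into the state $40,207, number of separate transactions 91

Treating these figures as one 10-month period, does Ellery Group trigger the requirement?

No

Total gross sales into the state: $31,335 + $23,047 + $42,922 + $14,108 + $42,281 + $39,744 + $33,785 + $35,664 + $18,504 + $40,207 = $321,597 (≤ $340,000).
Total number of separate transactions: 105 + 104 + 114 + 69 + 14 + 117 + 49 + 37 + 110 + 91 = 810 (> 750).
The test is 'and': the rule requires both, and at least one is not exceeded.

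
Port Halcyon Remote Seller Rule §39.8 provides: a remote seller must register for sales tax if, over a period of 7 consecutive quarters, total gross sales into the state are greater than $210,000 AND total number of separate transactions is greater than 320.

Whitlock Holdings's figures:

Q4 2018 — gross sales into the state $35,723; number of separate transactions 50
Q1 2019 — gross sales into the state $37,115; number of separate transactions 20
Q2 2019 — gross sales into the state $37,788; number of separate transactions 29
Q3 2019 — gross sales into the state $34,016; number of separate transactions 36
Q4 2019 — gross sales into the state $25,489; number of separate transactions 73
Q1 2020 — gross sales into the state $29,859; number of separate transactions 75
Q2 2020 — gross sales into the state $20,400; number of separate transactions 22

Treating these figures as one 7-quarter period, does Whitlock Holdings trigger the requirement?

No

Total gross sales into the state: $35,723 + $37,115 + $37,788 + $34,016 + $25,489 + $29,859 + $20,400 = $220,390 (> $210,000).
Total number of separate transactions: 50 + 20 + 29 + 36 + 73 + 75 + 22 = 305 (≤ 320).
The test is 'and': the rule requires both, and at least one is not exceeded.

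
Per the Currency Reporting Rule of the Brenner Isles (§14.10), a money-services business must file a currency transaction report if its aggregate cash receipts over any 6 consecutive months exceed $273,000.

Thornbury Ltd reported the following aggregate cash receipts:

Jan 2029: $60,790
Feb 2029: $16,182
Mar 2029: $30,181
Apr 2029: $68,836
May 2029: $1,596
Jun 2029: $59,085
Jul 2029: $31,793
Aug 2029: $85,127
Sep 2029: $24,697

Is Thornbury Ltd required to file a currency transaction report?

Yes

Jan 2029–Jun 2029: $60,790 + $16,182 + $30,181 + $68,836 + $1,596 + $59,085 = $236,670 (under)
Feb 2029–Jul 2029: $16,182 + $30,181 + $68,836 + $1,596 + $59,085 + $31,793 = $207,673 (under)
Mar 2029–Aug 2029: $30,181 + $68,836 + $1,596 + $59,085 + $31,793 + $85,127 = $276,618 (over)
Apr 2029–Sep 2029: $68,836 + $1,596 + $59,085 + $31,793 + $85,127 + $24,697 = $271,134 (under)
At least one window exceeds $273,000.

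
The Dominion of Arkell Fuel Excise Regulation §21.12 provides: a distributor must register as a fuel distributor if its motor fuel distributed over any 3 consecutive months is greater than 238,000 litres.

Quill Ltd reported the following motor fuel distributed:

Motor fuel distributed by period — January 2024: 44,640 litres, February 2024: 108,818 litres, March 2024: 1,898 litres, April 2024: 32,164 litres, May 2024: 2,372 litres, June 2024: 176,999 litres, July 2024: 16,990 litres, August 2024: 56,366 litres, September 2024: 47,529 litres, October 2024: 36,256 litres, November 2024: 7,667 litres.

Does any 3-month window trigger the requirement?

Yes

January 2024–March 2024: 44,640 litres + 108,818 litres + 1,898 litres = 155,356 litres (under)
February 2024–April 2024: 108,818 litres + 1,898 litres + 32,164 litres = 142,880 litres (under)
March 2024–May 2024: 1,898 litres + 32,164 litres + 2,372 litres = 36,434 litres (under)
April 2024–June 2024: 32,164 litres + 2,372 litres + 176,999 litres = 211,535 litres (under)
May 2024–July 2024: 2,372 litres + 176,999 litres + 16,990 litres = 196,361 litres (under)
June 2024–August 2024: 176,999 litres + 16,990 litres + 56,366 litres = 250,355 litres (over)
July 2024–September 2024: 16,990 litres + 56,366 litres + 47,529 litres = 120,885 litres (under)
August 2024–October 2024: 56,366 litres + 47,529 litres + 36,256 litres = 140,151 litres (under)
September 2024–November 2024: 47,529 litres + 36,256 litres + 7,667 litres = 91,452 litres (under)
At least one window exceeds 238,000 litres.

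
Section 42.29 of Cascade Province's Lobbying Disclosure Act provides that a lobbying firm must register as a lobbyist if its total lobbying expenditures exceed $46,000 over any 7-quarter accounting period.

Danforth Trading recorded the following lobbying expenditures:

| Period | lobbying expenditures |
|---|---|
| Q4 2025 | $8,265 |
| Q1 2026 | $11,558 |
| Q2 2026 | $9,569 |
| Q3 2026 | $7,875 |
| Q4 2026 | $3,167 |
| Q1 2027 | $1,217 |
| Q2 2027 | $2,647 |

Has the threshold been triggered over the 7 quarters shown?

No

Total lobbying expenditures: $8,265 + $11,558 + $9,569 + $7,875 + $3,167 + $1,217 + $2,647 = $44,298.
$44,298 ≤ $46,000, so the threshold is not exceeded.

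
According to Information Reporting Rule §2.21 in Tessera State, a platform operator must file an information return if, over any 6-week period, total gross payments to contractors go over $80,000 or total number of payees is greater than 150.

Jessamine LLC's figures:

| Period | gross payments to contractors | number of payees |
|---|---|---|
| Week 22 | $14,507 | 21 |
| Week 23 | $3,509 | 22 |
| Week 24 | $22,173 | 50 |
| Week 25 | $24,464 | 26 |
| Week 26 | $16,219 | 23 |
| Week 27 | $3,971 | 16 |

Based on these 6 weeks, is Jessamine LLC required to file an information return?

Total gross payments to contractors: $14,507 + $3,509 + $22,173 + $24,464 + $16,219 + $3,971 = $84,843 (> $80,000).
Total number of payees: 21 + 22 + 50 + 26 + 23 + 16 = 158 (> 150).
The test is 'or': at least one threshold is exceeded.

Yes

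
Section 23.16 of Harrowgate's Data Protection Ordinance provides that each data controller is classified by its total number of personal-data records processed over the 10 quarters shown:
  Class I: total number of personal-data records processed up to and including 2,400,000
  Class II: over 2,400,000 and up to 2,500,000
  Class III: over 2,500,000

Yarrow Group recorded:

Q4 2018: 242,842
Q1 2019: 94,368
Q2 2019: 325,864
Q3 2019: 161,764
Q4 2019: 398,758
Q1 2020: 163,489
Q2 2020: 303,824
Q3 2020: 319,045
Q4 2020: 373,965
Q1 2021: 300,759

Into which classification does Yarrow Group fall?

Class III

Total number of personal-data records processed: 242,842 + 94,368 + 325,864 + 161,764 + 398,758 + 163,489 + 303,824 + 319,045 + 373,965 + 300,759 = 2,684,678.
2,684,678 > 2,500,000, so Class III applies.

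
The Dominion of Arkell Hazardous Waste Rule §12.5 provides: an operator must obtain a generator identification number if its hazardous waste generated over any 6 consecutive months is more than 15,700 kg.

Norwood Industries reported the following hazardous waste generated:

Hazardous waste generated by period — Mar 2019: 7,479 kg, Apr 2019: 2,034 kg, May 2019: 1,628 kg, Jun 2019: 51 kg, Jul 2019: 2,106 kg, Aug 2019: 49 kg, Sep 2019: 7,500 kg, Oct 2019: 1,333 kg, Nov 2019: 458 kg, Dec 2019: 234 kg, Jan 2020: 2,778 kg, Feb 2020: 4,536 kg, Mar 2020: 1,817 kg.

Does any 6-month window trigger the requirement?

Mar 2019–Aug 2019: 7,479 kg + 2,034 kg + 1,628 kg + 51 kg + 2,106 kg + 49 kg = 13,347 kg (under)
Apr 2019–Sep 2019: 2,034 kg + 1,628 kg + 51 kg + 2,106 kg + 49 kg + 7,500 kg = 13,368 kg (under)
May 2019–Oct 2019: 1,628 kg + 51 kg + 2,106 kg + 49 kg + 7,500 kg + 1,333 kg = 12,667 kg (under)
Jun 2019–Nov 2019: 51 kg + 2,106 kg + 49 kg + 7,500 kg + 1,333 kg + 458 kg = 11,497 kg (under)
Jul 2019–Dec 2019: 2,106 kg + 49 kg + 7,500 kg + 1,333 kg + 458 kg + 234 kg = 11,680 kg (under)
Aug 2019–Jan 2020: 49 kg + 7,500 kg + 1,333 kg + 458 kg + 234 kg + 2,778 kg = 12,352 kg (under)
Sep 2019–Feb 2020: 7,500 kg + 1,333 kg + 458 kg + 234 kg + 2,778 kg + 4,536 kg = 16,839 kg (over)
Oct 2019–Mar 2020: 1,333 kg + 458 kg + 234 kg + 2,778 kg + 4,536 kg + 1,817 kg = 11,156 kg (under)
At least one window exceeds 15,700 kg.

Yes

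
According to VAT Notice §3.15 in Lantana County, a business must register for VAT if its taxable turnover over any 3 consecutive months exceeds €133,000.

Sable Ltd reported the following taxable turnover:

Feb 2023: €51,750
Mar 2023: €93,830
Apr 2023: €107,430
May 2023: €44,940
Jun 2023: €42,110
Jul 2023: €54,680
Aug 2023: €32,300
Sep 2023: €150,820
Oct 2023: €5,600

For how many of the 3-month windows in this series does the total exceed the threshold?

Feb 2023–Apr 2023: €51,750 + €93,830 + €107,430 = €253,010 (over)
Mar 2023–May 2023: €93,830 + €107,430 + €44,940 = €246,200 (over)
Apr 2023–Jun 2023: €107,430 + €44,940 + €42,110 = €194,480 (over)
May 2023–Jul 2023: €44,940 + €42,110 + €54,680 = €141,730 (over)
Jun 2023–Aug 2023: €42,110 + €54,680 + €32,300 = €129,090 (under)
Jul 2023–Sep 2023: €54,680 + €32,300 + €150,820 = €237,800 (over)
Aug 2023–Oct 2023: €32,300 + €150,820 + €5,600 = €188,720 (over)
6 windows exceed the threshold.

6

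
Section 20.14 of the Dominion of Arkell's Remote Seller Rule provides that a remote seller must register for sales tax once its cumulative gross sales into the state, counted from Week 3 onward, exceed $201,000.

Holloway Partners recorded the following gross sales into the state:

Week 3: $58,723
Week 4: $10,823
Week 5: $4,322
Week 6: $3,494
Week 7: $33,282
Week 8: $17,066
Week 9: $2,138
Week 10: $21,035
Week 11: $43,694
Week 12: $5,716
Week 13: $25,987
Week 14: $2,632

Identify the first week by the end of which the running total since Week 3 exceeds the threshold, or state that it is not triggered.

Through Week 3: $58,723
Through Week 4: $69,546
Through Week 5: $73,868
Through Week 6: $77,362
Through Week 7: $110,644
Through Week 8: $127,710
Through Week 9: $129,848
Through Week 10: $150,883
Through Week 11: $194,577
Through Week 12: $200,293
Through Week 13: $226,280 ← exceeds threshold

Week 13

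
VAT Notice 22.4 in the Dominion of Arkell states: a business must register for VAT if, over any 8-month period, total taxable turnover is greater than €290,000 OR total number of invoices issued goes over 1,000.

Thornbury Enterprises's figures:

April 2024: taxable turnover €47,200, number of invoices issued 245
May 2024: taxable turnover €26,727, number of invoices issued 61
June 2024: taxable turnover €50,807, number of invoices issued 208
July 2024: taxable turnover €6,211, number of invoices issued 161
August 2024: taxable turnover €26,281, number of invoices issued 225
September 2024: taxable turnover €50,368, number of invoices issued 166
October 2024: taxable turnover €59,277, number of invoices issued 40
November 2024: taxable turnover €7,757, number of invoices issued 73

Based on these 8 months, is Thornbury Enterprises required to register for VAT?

Yes

Total taxable turnover: €47,200 + €26,727 + €50,807 + €6,211 + €26,281 + €50,368 + €59,277 + €7,757 = €274,628 (≤ €290,000).
Total number of invoices issued: 245 + 61 + 208 + 161 + 225 + 166 + 40 + 73 = 1,179 (> 1,000).
The test is 'or': at least one threshold is exceeded.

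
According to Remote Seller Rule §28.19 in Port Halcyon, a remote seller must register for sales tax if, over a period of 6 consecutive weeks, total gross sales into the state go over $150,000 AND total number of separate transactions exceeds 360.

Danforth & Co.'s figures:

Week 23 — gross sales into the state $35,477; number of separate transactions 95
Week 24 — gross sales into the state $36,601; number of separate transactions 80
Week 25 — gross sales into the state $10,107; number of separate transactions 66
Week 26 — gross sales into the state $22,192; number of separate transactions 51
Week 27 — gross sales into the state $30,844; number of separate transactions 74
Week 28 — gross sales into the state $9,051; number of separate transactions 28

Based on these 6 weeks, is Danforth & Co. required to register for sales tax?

Total gross sales into the state: $35,477 + $36,601 + $10,107 + $22,192 + $30,844 + $9,051 = $144,272 (≤ $150,000).
Total number of separate transactions: 95 + 80 + 66 + 51 + 74 + 28 = 394 (> 360).
The test is 'and': the rule requires both, and at least one is not exceeded.

No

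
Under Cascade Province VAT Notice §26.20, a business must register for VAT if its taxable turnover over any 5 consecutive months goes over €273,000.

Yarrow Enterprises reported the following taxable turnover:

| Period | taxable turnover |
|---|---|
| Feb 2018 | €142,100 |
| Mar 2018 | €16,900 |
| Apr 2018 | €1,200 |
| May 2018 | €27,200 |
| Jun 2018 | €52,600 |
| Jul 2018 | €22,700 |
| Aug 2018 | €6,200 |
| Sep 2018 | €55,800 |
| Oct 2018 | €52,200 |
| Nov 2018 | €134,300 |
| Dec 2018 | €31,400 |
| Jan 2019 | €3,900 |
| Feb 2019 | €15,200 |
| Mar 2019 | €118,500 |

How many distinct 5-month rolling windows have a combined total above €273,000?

3

Feb 2018–Jun 2018: €142,100 + €16,900 + €1,200 + €27,200 + €52,600 = €240,000 (under)
Mar 2018–Jul 2018: €16,900 + €1,200 + €27,200 + €52,600 + €22,700 = €120,600 (under)
Apr 2018–Aug 2018: €1,200 + €27,200 + €52,600 + €22,700 + €6,200 = €109,900 (under)
May 2018–Sep 2018: €27,200 + €52,600 + €22,700 + €6,200 + €55,800 = €164,500 (under)
Jun 2018–Oct 2018: €52,600 + €22,700 + €6,200 + €55,800 + €52,200 = €189,500 (under)
Jul 2018–Nov 2018: €22,700 + €6,200 + €55,800 + €52,200 + €134,300 = €271,200 (under)
Aug 2018–Dec 2018: €6,200 + €55,800 + €52,200 + €134,300 + €31,400 = €279,900 (over)
Sep 2018–Jan 2019: €55,800 + €52,200 + €134,300 + €31,400 + €3,900 = €277,600 (over)
Oct 2018–Feb 2019: €52,200 + €134,300 + €31,400 + €3,900 + €15,200 = €237,000 (under)
Nov 2018–Mar 2019: €134,300 + €31,400 + €3,900 + €15,200 + €118,500 = €303,300 (over)
3 windows exceed the threshold.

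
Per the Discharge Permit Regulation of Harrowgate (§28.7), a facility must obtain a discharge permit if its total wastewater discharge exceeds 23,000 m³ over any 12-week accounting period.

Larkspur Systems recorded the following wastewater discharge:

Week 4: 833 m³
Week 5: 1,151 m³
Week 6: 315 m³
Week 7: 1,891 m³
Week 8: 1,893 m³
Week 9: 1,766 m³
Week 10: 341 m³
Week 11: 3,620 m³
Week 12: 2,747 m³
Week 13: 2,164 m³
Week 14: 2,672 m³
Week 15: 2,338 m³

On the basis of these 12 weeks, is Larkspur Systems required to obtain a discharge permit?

No

Total wastewater discharge: 833 m³ + 1,151 m³ + 315 m³ + 1,891 m³ + 1,893 m³ + 1,766 m³ + 341 m³ + 3,620 m³ + 2,747 m³ + 2,164 m³ + 2,672 m³ + 2,338 m³ = 21,731 m³.
21,731 m³ ≤ 23,000 m³, so the threshold is not exceeded.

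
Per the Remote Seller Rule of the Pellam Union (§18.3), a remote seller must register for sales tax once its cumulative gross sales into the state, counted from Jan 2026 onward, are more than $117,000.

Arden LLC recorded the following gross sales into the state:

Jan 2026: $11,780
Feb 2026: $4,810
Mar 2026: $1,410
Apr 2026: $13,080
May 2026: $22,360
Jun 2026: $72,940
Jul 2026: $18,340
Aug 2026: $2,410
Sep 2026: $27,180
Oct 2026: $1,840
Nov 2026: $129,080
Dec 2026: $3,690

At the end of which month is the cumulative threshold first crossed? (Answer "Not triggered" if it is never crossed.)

Through Jan 2026: $11,780
Through Feb 2026: $16,590
Through Mar 2026: $18,000
Through Apr 2026: $31,080
Through May 2026: $53,440
Through Jun 2026: $126,380 ← exceeds threshold

Jun 2026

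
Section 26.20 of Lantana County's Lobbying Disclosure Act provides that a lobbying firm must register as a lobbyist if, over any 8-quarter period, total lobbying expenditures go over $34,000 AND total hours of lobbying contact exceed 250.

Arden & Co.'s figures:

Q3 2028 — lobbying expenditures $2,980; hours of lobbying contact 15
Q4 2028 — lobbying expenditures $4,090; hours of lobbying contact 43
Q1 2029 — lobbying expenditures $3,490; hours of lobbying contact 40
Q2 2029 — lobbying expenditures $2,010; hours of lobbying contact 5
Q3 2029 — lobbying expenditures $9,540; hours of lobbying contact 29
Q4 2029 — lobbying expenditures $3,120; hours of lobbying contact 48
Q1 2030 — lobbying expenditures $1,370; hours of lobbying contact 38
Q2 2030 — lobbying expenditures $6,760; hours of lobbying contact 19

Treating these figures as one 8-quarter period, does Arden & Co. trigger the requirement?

No

Total lobbying expenditures: $2,980 + $4,090 + $3,490 + $2,010 + $9,540 + $3,120 + $1,370 + $6,760 = $33,360 (≤ $34,000).
Total hours of lobbying contact: 15 + 43 + 40 + 5 + 29 + 48 + 38 + 19 = 237 (≤ 250).
The test is 'and': the rule requires both, and at least one is not exceeded.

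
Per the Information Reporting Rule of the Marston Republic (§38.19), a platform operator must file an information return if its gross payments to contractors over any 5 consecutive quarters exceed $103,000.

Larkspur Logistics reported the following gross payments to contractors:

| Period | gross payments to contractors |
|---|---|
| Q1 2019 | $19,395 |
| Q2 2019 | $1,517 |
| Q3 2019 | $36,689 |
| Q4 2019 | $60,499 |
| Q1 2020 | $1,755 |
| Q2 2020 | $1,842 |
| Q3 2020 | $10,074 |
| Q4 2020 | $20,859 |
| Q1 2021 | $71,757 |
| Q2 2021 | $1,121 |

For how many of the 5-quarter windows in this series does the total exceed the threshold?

4

Q1 2019–Q1 2020: $19,395 + $1,517 + $36,689 + $60,499 + $1,755 = $119,855 (over)
Q2 2019–Q2 2020: $1,517 + $36,689 + $60,499 + $1,755 + $1,842 = $102,302 (under)
Q3 2019–Q3 2020: $36,689 + $60,499 + $1,755 + $1,842 + $10,074 = $110,859 (over)
Q4 2019–Q4 2020: $60,499 + $1,755 + $1,842 + $10,074 + $20,859 = $95,029 (under)
Q1 2020–Q1 2021: $1,755 + $1,842 + $10,074 + $20,859 + $71,757 = $106,287 (over)
Q2 2020–Q2 2021: $1,842 + $10,074 + $20,859 + $71,757 + $1,121 = $105,653 (over)
4 windows exceed the threshold.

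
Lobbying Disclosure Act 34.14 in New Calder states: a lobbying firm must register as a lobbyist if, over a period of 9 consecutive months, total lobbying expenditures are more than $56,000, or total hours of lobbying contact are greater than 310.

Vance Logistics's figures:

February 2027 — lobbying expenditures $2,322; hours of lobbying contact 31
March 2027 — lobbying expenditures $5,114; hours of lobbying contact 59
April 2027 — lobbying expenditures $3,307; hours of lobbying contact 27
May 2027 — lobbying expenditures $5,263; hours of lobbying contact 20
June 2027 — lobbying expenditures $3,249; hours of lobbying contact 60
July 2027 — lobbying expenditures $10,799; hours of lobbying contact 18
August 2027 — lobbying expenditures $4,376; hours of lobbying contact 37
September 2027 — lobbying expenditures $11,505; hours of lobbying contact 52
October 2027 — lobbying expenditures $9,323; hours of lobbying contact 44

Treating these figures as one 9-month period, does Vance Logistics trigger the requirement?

Yes

Total lobbying expenditures: $2,322 + $5,114 + $3,307 + $5,263 + $3,249 + $10,799 + $4,376 + $11,505 + $9,323 = $55,258 (≤ $56,000).
Total hours of lobbying contact: 31 + 59 + 27 + 20 + 60 + 18 + 37 + 52 + 44 = 348 (> 310).
The test is 'or': at least one threshold is exceeded.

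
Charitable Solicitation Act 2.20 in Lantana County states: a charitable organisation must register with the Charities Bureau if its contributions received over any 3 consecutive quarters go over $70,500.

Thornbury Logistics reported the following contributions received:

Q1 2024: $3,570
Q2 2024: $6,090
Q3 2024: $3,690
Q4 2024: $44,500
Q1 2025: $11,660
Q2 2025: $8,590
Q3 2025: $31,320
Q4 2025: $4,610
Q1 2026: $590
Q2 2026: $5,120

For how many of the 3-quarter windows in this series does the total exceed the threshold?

0

Q1 2024–Q3 2024: $3,570 + $6,090 + $3,690 = $13,350 (under)
Q2 2024–Q4 2024: $6,090 + $3,690 + $44,500 = $54,280 (under)
Q3 2024–Q1 2025: $3,690 + $44,500 + $11,660 = $59,850 (under)
Q4 2024–Q2 2025: $44,500 + $11,660 + $8,590 = $64,750 (under)
Q1 2025–Q3 2025: $11,660 + $8,590 + $31,320 = $51,570 (under)
Q2 2025–Q4 2025: $8,590 + $31,320 + $4,610 = $44,520 (under)
Q3 2025–Q1 2026: $31,320 + $4,610 + $590 = $36,520 (under)
Q4 2025–Q2 2026: $4,610 + $590 + $5,120 = $10,320 (under)
0 windows exceed the threshold.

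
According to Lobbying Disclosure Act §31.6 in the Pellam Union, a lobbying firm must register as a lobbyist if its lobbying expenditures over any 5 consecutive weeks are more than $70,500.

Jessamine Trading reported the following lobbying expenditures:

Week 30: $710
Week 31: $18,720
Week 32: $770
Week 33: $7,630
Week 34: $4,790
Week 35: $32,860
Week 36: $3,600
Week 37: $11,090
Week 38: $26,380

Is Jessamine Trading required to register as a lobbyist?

Yes

Week 30–Week 34: $710 + $18,720 + $770 + $7,630 + $4,790 = $32,620 (under)
Week 31–Week 35: $18,720 + $770 + $7,630 + $4,790 + $32,860 = $64,770 (under)
Week 32–Week 36: $770 + $7,630 + $4,790 + $32,860 + $3,600 = $49,650 (under)
Week 33–Week 37: $7,630 + $4,790 + $32,860 + $3,600 + $11,090 = $59,970 (under)
Week 34–Week 38: $4,790 + $32,860 + $3,600 + $11,090 + $26,380 = $78,720 (over)
At least one window exceeds $70,500.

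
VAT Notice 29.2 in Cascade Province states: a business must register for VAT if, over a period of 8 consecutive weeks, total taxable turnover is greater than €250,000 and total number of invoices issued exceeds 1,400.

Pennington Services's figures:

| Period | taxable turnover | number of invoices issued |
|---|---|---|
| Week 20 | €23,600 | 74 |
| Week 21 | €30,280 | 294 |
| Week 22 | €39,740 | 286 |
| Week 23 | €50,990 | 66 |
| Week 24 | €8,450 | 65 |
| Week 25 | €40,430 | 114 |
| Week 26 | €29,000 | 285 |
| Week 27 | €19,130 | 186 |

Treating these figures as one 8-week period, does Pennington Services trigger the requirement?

Total taxable turnover: €23,600 + €30,280 + €39,740 + €50,990 + €8,450 + €40,430 + €29,000 + €19,130 = €241,620 (≤ €250,000).
Total number of invoices issued: 74 + 294 + 286 + 66 + 65 + 114 + 285 + 186 = 1,370 (≤ 1,400).
The test is 'and': the rule requires both, and at least one is not exceeded.

No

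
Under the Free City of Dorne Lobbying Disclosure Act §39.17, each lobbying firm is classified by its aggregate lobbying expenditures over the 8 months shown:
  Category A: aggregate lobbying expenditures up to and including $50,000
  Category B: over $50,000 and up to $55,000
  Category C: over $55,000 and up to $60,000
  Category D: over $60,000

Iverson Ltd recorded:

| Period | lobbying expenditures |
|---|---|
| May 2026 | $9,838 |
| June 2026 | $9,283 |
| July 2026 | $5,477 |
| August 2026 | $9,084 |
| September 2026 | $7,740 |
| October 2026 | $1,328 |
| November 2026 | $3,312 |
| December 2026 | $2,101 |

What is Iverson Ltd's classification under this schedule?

Category A

Aggregate lobbying expenditures: $9,838 + $9,283 + $5,477 + $9,084 + $7,740 + $1,328 + $3,312 + $2,101 = $48,163.
$48,163 ≤ $50,000, so Category A applies.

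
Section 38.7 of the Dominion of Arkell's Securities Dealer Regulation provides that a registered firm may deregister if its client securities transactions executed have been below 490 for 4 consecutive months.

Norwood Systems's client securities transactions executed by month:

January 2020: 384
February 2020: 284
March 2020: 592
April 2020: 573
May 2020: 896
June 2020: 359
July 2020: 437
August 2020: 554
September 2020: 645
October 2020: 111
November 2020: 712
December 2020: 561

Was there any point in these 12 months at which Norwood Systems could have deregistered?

Months below 490: January 2020, February 2020, June 2020, July 2020, October 2020.
Longest run of consecutive months below the threshold: 2.
2 < 4, so Norwood Systems never became eligible.

No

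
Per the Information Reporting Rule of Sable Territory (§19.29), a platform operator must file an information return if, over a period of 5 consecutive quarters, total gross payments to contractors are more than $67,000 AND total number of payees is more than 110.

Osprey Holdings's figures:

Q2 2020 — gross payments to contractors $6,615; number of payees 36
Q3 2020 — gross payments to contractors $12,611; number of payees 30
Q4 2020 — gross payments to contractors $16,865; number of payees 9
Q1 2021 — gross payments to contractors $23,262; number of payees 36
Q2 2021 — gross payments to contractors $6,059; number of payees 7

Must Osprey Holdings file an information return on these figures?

No

Total gross payments to contractors: $6,615 + $12,611 + $16,865 + $23,262 + $6,059 = $65,412 (≤ $67,000).
Total number of payees: 36 + 30 + 9 + 36 + 7 = 118 (> 110).
The test is 'and': the rule requires both, and at least one is not exceeded.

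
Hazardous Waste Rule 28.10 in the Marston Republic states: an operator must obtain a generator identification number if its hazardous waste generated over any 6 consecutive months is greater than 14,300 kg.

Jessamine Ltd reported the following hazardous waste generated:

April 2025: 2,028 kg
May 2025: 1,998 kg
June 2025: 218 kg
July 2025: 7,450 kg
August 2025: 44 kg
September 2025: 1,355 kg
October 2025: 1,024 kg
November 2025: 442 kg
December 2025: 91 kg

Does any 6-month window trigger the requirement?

April 2025–September 2025: 2,028 kg + 1,998 kg + 218 kg + 7,450 kg + 44 kg + 1,355 kg = 13,093 kg (under)
May 2025–October 2025: 1,998 kg + 218 kg + 7,450 kg + 44 kg + 1,355 kg + 1,024 kg = 12,089 kg (under)
June 2025–November 2025: 218 kg + 7,450 kg + 44 kg + 1,355 kg + 1,024 kg + 442 kg = 10,533 kg (under)
July 2025–December 2025: 7,450 kg + 44 kg + 1,355 kg + 1,024 kg + 442 kg + 91 kg = 10,406 kg (under)
No window exceeds 14,300 kg.

No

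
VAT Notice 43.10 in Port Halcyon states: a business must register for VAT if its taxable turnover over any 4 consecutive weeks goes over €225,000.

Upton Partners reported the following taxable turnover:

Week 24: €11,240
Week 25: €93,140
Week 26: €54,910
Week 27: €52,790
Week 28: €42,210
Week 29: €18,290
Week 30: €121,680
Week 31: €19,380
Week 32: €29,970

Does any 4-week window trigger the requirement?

Week 24–Week 27: €11,240 + €93,140 + €54,910 + €52,790 = €212,080 (under)
Week 25–Week 28: €93,140 + €54,910 + €52,790 + €42,210 = €243,050 (over)
Week 26–Week 29: €54,910 + €52,790 + €42,210 + €18,290 = €168,200 (under)
Week 27–Week 30: €52,790 + €42,210 + €18,290 + €121,680 = €234,970 (over)
Week 28–Week 31: €42,210 + €18,290 + €121,680 + €19,380 = €201,560 (under)
Week 29–Week 32: €18,290 + €121,680 + €19,380 + €29,970 = €189,320 (under)
At least one window exceeds €225,000.

Yes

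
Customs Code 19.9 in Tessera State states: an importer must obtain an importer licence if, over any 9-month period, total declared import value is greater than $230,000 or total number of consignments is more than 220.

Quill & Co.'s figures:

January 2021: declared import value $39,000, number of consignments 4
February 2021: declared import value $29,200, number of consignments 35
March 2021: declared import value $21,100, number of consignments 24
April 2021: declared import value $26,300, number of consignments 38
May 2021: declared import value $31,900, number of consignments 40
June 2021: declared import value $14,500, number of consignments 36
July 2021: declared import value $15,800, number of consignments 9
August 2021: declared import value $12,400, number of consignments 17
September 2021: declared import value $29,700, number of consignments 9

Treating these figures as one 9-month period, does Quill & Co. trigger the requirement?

Total declared import value: $39,000 + $29,200 + $21,100 + $26,300 + $31,900 + $14,500 + $15,800 + $12,400 + $29,700 = $219,900 (≤ $230,000).
Total number of consignments: 4 + 35 + 24 + 38 + 40 + 36 + 9 + 17 + 9 = 212 (≤ 220).
The test is 'or': neither threshold is exceeded.

No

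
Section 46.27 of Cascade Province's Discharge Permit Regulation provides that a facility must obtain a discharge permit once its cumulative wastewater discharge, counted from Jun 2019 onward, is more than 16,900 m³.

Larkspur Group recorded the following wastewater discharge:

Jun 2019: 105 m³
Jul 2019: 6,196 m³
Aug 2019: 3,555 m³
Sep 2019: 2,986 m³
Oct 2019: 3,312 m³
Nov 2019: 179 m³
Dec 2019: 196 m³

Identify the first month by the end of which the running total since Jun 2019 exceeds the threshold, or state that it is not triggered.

Not triggered

Through Jun 2019: 105 m³
Through Jul 2019: 6,301 m³
Through Aug 2019: 9,856 m³
Through Sep 2019: 12,842 m³
Through Oct 2019: 16,154 m³
Through Nov 2019: 16,333 m³
Through Dec 2019: 16,529 m³
Final cumulative total 16,529 m³ ≤ 16,900 m³; the threshold is never exceeded.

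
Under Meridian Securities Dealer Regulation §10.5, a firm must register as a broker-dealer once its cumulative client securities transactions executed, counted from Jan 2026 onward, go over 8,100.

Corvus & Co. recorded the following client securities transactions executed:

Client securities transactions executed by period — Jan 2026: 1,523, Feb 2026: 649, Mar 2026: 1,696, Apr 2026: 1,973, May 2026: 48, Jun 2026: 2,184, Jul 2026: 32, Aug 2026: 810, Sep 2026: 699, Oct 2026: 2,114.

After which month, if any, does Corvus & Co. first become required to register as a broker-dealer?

Through Jan 2026: 1,523
Through Feb 2026: 2,172
Through Mar 2026: 3,868
Through Apr 2026: 5,841
Through May 2026: 5,889
Through Jun 2026: 8,073
Through Jul 2026: 8,105 ← exceeds threshold

Jul 2026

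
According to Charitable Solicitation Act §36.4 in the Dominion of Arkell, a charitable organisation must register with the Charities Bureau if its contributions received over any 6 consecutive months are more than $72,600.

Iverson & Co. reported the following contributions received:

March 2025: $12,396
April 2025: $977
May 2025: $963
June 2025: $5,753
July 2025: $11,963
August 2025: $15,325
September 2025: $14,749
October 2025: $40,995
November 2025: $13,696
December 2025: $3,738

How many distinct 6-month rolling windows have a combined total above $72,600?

3

March 2025–August 2025: $12,396 + $977 + $963 + $5,753 + $11,963 + $15,325 = $47,377 (under)
April 2025–September 2025: $977 + $963 + $5,753 + $11,963 + $15,325 + $14,749 = $49,730 (under)
May 2025–October 2025: $963 + $5,753 + $11,963 + $15,325 + $14,749 + $40,995 = $89,748 (over)
June 2025–November 2025: $5,753 + $11,963 + $15,325 + $14,749 + $40,995 + $13,696 = $102,481 (over)
July 2025–December 2025: $11,963 + $15,325 + $14,749 + $40,995 + $13,696 + $3,738 = $100,466 (over)
3 windows exceed the threshold.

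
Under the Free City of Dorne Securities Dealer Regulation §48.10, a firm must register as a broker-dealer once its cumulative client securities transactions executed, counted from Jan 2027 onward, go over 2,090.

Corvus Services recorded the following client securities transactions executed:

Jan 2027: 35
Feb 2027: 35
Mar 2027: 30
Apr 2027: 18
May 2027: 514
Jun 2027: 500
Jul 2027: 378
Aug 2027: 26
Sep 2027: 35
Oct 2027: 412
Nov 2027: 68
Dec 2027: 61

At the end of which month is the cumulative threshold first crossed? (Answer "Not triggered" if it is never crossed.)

Through Jan 2027: 35
Through Feb 2027: 70
Through Mar 2027: 100
Through Apr 2027: 118
Through May 2027: 632
Through Jun 2027: 1,132
Through Jul 2027: 1,510
Through Aug 2027: 1,536
Through Sep 2027: 1,571
Through Oct 2027: 1,983
Through Nov 2027: 2,051
Through Dec 2027: 2,112 ← exceeds threshold

Dec 2027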